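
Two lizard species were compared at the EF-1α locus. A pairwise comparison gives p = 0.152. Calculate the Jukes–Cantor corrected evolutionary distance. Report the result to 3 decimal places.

0.170

d = −(3/4) ln(1 − 4p/3) = −0.75 ln(1 − 0.202667) = −0.75 ln(0.797333)
  = −0.75 × (-0.226483) = 0.169862 substitutions/site.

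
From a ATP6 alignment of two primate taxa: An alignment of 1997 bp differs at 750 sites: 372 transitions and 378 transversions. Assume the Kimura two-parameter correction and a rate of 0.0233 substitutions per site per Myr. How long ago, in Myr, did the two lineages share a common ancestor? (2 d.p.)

11.41

P = 372/1997 ≈ 0.186279 and Q = 378/1997 ≈ 0.189284.
Under the Kimura two-parameter model, d = −½ ln(1 − 2P − Q) − ¼ ln(1 − 2Q).
1 − 2P − Q = 0.438158, giving −½ ln(0.438158) = 0.412588.
1 − 2Q = 0.621432, giving −¼ ln(0.621432) = 0.118932.
d = 0.412588 + 0.118932 = 0.531520.
Under a molecular clock d = 2μt, so t = d/(2μ) = 0.531520 / (2 × 0.0233) = 11.41 Myr.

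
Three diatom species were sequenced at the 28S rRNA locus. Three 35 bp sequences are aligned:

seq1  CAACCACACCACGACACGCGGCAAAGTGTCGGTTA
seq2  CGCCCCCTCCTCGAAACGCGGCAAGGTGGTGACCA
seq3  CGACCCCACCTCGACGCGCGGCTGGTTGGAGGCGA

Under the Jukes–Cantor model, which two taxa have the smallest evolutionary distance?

seq2 and seq3

seq1–seq2: 12/35 differ, p = 0.343, d = 0.458.
seq1–seq3: 12/35 differ, p = 0.343, d = 0.458.
seq2–seq3: 10/35 differ, p = 0.286, d = 0.360.
The smallest distance is between seq2 and seq3.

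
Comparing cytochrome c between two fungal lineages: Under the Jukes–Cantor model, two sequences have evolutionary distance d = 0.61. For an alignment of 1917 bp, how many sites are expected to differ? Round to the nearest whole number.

Invert JC69: p = (3/4)(1 − e^(−4d/3)) = 0.75 × (1 − e^(-0.813333)) = 0.75 × (1 − 0.443378) = 0.417467.
Expected differing sites = pL ≈ 0.417467 × 1917 = 800.284239 ≈ 800.

800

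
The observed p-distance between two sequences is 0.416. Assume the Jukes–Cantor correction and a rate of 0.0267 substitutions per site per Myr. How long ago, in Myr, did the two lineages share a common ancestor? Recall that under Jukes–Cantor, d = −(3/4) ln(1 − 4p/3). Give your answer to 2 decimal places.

11.36

d = −(3/4) ln(1 − 4p/3) = −0.75 ln(1 − 0.554667) = −0.75 ln(0.445333)
  = −0.75 × (-0.808933) = 0.606700 substitutions/site.
Under a molecular clock d = 2μt, so t = d/(2μ) = 0.606700 / (2 × 0.0267) = 11.36 Myr.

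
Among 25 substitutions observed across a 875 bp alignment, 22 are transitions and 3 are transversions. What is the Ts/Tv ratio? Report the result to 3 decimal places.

7.333

R = 22/3 = 7.333333… ≈ 7.333 (to 3 d.p.).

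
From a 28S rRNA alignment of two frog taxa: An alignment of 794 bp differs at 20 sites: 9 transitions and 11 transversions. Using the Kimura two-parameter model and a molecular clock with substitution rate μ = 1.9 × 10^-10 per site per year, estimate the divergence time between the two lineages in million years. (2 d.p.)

67.44

P = 9/794 ≈ 0.011335 and Q = 11/794 ≈ 0.013854.
Under the Kimura two-parameter model, d = −½ ln(1 − 2P − Q) − ¼ ln(1 − 2Q).
1 − 2P − Q = 0.963476, giving −½ ln(0.963476) = 0.018604.
1 − 2Q = 0.972292, giving −¼ ln(0.972292) = 0.007025.
d = 0.018604 + 0.007025 = 0.025629.
Under a molecular clock d = 2μt, so t = d/(2μ) = 0.025629 / (2 × 1.9 × 10^-10) = 67.44 million years.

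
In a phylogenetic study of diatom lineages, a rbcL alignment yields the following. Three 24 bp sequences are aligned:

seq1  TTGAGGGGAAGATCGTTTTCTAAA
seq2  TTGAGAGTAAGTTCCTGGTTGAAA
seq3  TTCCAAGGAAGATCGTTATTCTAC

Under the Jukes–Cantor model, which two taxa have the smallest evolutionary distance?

seq1–seq2: 8/24 differ, p = 0.333, d = 0.441.
seq1–seq3: 9/24 differ, p = 0.375, d = 0.520.
seq2–seq3: 11/24 differ, p = 0.458, d = 0.708.
The smallest distance is between seq1 and seq2.

seq1 and seq2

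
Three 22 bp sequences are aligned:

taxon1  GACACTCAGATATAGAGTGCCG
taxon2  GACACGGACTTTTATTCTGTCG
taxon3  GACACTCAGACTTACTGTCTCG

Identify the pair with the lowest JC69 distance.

taxon1–taxon2: 9/22 differ, p = 0.409, d = 0.591.
taxon1–taxon3: 6/22 differ, p = 0.273, d = 0.339.
taxon2–taxon3: 8/22 differ, p = 0.364, d = 0.497.
The smallest distance is between taxon1 and taxon3.

taxon1 and taxon3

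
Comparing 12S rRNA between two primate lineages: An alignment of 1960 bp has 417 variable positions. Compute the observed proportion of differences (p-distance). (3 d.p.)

0.213

p = 417/1960 = 0.212755… ≈ 0.213 (to 3 d.p.).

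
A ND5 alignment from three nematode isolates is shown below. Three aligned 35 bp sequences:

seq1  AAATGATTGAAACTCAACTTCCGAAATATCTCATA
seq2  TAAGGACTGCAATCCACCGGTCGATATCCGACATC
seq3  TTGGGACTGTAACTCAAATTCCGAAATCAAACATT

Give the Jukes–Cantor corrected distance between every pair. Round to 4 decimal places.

seq1–seq2: 16/35 sites differ → p ≈ 0.457143, d = −0.75 ln(1 − 0.609524) = 0.705292 ≈ 0.7053.
seq1–seq3: 12/35 sites differ → p ≈ 0.342857, d = −0.75 ln(1 − 0.457143) = 0.458182 ≈ 0.4582.
seq2–seq3: 14/35 sites differ → p = 0.4, d = −0.75 ln(1 − 0.533333) = 0.571605 ≈ 0.5716.

d(seq1,seq2) = 0.7053, d(seq1,seq3) = 0.4582, d(seq2,seq3) = 0.5716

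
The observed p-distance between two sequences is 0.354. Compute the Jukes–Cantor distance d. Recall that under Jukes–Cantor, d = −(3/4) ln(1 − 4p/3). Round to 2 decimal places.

d = −(3/4) ln(1 − 4p/3) = −0.75 ln(1 − 0.472) = −0.75 ln(0.528)
  = −0.75 × (-0.638659) = 0.478994 substitutions/site.

0.48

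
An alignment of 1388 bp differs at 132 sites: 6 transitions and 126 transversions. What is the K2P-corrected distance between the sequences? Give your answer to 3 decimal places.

0.102

P = 6/1388 ≈ 0.004323 and Q = 126/1388 ≈ 0.090778.
Under the Kimura two-parameter model, d = −½ ln(1 − 2P − Q) − ¼ ln(1 − 2Q).
1 − 2P − Q = 0.900576, giving −½ ln(0.900576) = 0.052360.
1 − 2Q = 0.818444, giving −¼ ln(0.818444) = 0.050088.
d = 0.052360 + 0.050088 = 0.102448.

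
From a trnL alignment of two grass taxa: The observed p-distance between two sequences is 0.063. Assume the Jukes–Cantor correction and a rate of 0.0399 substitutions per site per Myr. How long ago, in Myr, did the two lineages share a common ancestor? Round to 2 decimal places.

0.82

d = −(3/4) ln(1 − 4p/3) = −0.75 ln(1 − 0.084) = −0.75 ln(0.916)
  = −0.75 × (-0.087739) = 0.065804 substitutions/site.
Under a molecular clock d = 2μt, so t = d/(2μ) = 0.065804 / (2 × 0.0399) = 0.82 Myr.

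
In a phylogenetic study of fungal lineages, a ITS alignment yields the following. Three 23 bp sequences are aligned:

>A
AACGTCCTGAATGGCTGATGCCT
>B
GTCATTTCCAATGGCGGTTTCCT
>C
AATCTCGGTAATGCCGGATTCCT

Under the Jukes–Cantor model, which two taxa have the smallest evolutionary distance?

A and C

A–B: 10/23 differ, p = 0.435, d = 0.650.
A–C: 8/23 differ, p = 0.348, d = 0.467.
B–C: 10/23 differ, p = 0.435, d = 0.650.
The smallest distance is between A and C.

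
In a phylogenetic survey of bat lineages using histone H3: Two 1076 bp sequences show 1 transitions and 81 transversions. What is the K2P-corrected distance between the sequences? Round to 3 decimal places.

0.081

P = 1/1076 ≈ 0.000929 and Q = 81/1076 ≈ 0.075279.
Under the Kimura two-parameter model, d = −½ ln(1 − 2P − Q) − ¼ ln(1 − 2Q).
1 − 2P − Q = 0.922863, giving −½ ln(0.922863) = 0.040137.
1 − 2Q = 0.849442, giving −¼ ln(0.849442) = 0.040794.
d = 0.040137 + 0.040794 = 0.080931.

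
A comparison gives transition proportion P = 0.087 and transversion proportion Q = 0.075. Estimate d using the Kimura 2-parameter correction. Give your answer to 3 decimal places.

0.184

Under the Kimura two-parameter model, d = −½ ln(1 − 2P − Q) − ¼ ln(1 − 2Q).
1 − 2P − Q = 0.751, giving −½ ln(0.751) = 0.143175.
1 − 2Q = 0.85, giving −¼ ln(0.85) = 0.040630.
d = 0.143175 + 0.040630 = 0.183805.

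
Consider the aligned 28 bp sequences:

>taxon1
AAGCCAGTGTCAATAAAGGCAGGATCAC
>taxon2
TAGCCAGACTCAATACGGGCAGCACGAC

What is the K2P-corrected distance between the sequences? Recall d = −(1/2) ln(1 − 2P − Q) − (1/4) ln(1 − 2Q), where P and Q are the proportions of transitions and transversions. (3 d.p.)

Of 28 sites, 2 differences are transitions and 6 are transversions, so P = 2/28 ≈ 0.071429 and Q = 6/28 ≈ 0.214286.
Under the Kimura two-parameter model, d = −½ ln(1 − 2P − Q) − ¼ ln(1 − 2Q).
1 − 2P − Q = 0.642856, giving −½ ln(0.642856) = 0.220917.
1 − 2Q = 0.571428, giving −¼ ln(0.571428) = 0.139904.
d = 0.220917 + 0.139904 = 0.360821.

0.361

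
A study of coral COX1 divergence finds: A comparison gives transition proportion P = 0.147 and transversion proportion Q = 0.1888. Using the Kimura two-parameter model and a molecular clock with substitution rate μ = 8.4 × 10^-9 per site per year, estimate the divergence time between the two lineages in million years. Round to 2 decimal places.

26.68

Under the Kimura two-parameter model, d = −½ ln(1 − 2P − Q) − ¼ ln(1 − 2Q).
1 − 2P − Q = 0.5172, giving −½ ln(0.5172) = 0.329663.
1 − 2Q = 0.6224, giving −¼ ln(0.6224) = 0.118543.
d = 0.329663 + 0.118543 = 0.448206.
Under a molecular clock d = 2μt, so t = d/(2μ) = 0.448206 / (2 × 8.4 × 10^-9) = 26.68 million years.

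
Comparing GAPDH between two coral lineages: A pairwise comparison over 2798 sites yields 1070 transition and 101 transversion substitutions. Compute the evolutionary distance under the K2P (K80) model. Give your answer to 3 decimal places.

P = 1070/2798 ≈ 0.382416 and Q = 101/2798 ≈ 0.036097.
Under the Kimura two-parameter model, d = −½ ln(1 − 2P − Q) − ¼ ln(1 − 2Q).
1 − 2P − Q = 0.199071, giving −½ ln(0.199071) = 0.807047.
1 − 2Q = 0.927806, giving −¼ ln(0.927806) = 0.018733.
d = 0.807047 + 0.018733 = 0.825780.

0.826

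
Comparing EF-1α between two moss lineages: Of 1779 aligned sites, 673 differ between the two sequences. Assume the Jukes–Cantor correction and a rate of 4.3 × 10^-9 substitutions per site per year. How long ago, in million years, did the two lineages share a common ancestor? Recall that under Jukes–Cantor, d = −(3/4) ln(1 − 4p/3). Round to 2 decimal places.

61.22

p = 673/1779 ≈ 0.378302.
d = −(3/4) ln(1 − 4p/3) = −0.75 ln(1 − 0.504403) = −0.75 ln(0.495597)
  = −0.75 × (-0.701992) = 0.526494 substitutions/site.
Under a molecular clock d = 2μt, so t = d/(2μ) = 0.526494 / (2 × 4.3 × 10^-9) = 61.22 million years.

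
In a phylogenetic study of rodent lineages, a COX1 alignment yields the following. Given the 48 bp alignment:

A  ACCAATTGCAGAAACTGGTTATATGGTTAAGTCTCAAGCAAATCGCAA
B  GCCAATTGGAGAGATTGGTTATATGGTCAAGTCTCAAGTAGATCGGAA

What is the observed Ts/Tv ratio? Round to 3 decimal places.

3.000

Transitions are A↔G and C↔T; transversions are all other mismatches.
Transitions: 6. Transversions: 2.
R = 6/2 = 3.000.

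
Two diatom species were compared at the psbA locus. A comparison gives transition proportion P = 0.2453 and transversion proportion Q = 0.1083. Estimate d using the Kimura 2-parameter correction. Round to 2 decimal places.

0.52

Under the Kimura two-parameter model, d = −½ ln(1 − 2P − Q) − ¼ ln(1 − 2Q).
1 − 2P − Q = 0.4011, giving −½ ln(0.4011) = 0.456772.
1 − 2Q = 0.7834, giving −¼ ln(0.7834) = 0.061028.
d = 0.456772 + 0.061028 = 0.517800.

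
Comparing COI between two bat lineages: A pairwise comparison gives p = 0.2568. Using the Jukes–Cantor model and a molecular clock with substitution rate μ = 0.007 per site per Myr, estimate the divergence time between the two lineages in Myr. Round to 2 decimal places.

22.45

d = −(3/4) ln(1 − 4p/3) = −0.75 ln(1 − 0.3424) = −0.75 ln(0.6576)
  = −0.75 × (-0.419158) = 0.314369 substitutions/site.
Under a molecular clock d = 2μt, so t = d/(2μ) = 0.314369 / (2 × 0.007) = 22.45 Myr.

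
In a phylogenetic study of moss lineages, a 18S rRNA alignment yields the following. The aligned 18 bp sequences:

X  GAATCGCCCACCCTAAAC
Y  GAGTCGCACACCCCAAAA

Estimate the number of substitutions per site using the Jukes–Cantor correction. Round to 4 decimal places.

The sequences differ at 4 of 18 sites (3, 8, 14, 18), so p = 4/18 ≈ 0.222222.
d = −(3/4) ln(1 − 4p/3) = −0.75 ln(1 − 0.296296) = −0.75 ln(0.703704)
  = −0.75 × (-0.351397) = 0.263548 substitutions/site.

0.2635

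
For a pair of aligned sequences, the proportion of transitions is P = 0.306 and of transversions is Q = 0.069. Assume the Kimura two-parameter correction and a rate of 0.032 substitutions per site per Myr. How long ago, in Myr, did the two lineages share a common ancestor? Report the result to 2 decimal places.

Under the Kimura two-parameter model, d = −½ ln(1 − 2P − Q) − ¼ ln(1 − 2Q).
1 − 2P − Q = 0.319, giving −½ ln(0.319) = 0.571282.
1 − 2Q = 0.862, giving −¼ ln(0.862) = 0.037125.
d = 0.571282 + 0.037125 = 0.608407.
Under a molecular clock d = 2μt, so t = d/(2μ) = 0.608407 / (2 × 0.032) = 9.51 Myr.

9.51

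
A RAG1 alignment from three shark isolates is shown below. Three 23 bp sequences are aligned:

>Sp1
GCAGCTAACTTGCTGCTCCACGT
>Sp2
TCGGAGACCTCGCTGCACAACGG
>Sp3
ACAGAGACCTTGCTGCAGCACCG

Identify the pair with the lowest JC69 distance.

Sp1–Sp2: 9/23 differ, p = 0.391, d = 0.553.
Sp1–Sp3: 8/23 differ, p = 0.348, d = 0.467.
Sp2–Sp3: 6/23 differ, p = 0.261, d = 0.321.
The smallest distance is between Sp2 and Sp3.

Sp2 and Sp3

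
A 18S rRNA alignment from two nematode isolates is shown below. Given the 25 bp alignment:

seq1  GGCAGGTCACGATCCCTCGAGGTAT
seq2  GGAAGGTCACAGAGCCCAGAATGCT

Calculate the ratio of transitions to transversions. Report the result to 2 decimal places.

0.57

Transitions are A↔G and C↔T; transversions are all other mismatches.
Transitions: 4. Transversions: 7.
R = 4/7 = 0.571428… ≈ 0.57 (to 2 d.p.).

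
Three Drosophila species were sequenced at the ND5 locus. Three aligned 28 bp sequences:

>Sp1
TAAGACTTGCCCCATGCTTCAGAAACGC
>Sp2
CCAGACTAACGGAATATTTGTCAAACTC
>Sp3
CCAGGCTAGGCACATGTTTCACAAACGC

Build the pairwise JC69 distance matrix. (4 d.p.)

Sp1–Sp2: 13/28 sites differ → p ≈ 0.464286, d = −0.75 ln(1 − 0.619048) = 0.723811 ≈ 0.7238.
Sp1–Sp3: 8/28 sites differ → p ≈ 0.285714, d = −0.75 ln(1 − 0.380952) = 0.359679 ≈ 0.3597.
Sp2–Sp3: 10/28 sites differ → p ≈ 0.357143, d = −0.75 ln(1 − 0.476191) = 0.484971 ≈ 0.4850.

d(Sp1,Sp2) = 0.7238, d(Sp1,Sp3) = 0.3597, d(Sp2,Sp3) = 0.4850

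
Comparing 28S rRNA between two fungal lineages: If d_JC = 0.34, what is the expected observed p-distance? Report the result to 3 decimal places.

p = (3/4)(1 − e^(−4d/3)) = 0.75 × (1 − e^(-0.453333)) = 0.75 × (1 − 0.635506) = 0.273371.

0.273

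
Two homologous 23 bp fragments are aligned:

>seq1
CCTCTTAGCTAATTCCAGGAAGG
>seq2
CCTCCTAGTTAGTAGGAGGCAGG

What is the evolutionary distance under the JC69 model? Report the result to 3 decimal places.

The sequences differ at 7 of 23 sites (5, 9, 12, 14, 15, 16, 20), so p = 7/23 ≈ 0.304348.
d = −(3/4) ln(1 − 4p/3) = −0.75 ln(1 − 0.405797) = −0.75 ln(0.594203)
  = −0.75 × (-0.520534) = 0.390401 substitutions/site.

0.390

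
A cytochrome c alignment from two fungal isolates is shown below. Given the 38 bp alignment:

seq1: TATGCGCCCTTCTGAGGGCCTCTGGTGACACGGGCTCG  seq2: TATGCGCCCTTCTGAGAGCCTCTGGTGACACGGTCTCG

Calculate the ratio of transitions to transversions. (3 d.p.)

1.000

Transitions are A↔G and C↔T; transversions are all other mismatches.
Transitions: 1. Transversions: 1.
R = 1/1 = 1.000.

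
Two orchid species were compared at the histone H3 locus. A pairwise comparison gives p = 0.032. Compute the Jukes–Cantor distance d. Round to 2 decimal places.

d = −(3/4) ln(1 − 4p/3) = −0.75 ln(1 − 0.042667) = −0.75 ln(0.957333)
  = −0.75 × (-0.043604) = 0.032703 substitutions/site.

0.03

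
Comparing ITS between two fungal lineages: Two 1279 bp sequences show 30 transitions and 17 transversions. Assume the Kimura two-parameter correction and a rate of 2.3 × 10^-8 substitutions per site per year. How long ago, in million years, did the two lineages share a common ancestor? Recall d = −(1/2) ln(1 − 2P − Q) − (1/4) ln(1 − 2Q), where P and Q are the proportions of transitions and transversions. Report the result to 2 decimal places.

P = 30/1279 ≈ 0.023456 and Q = 17/1279 ≈ 0.013292.
Under the Kimura two-parameter model, d = −½ ln(1 − 2P − Q) − ¼ ln(1 − 2Q).
1 − 2P − Q = 0.939796, giving −½ ln(0.939796) = 0.031046.
1 − 2Q = 0.973416, giving −¼ ln(0.973416) = 0.006736.
d = 0.031046 + 0.006736 = 0.037782.
Under a molecular clock d = 2μt, so t = d/(2μ) = 0.037782 / (2 × 2.3 × 10^-8) = 0.82 million years.

0.82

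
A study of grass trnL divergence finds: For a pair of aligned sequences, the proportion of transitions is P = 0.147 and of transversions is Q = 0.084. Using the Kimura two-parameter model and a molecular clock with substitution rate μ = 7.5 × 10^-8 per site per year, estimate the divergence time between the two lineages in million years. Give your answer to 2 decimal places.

Under the Kimura two-parameter model, d = −½ ln(1 − 2P − Q) − ¼ ln(1 − 2Q).
1 − 2P − Q = 0.622, giving −½ ln(0.622) = 0.237408.
1 − 2Q = 0.832, giving −¼ ln(0.832) = 0.045981.
d = 0.237408 + 0.045981 = 0.283389.
Under a molecular clock d = 2μt, so t = d/(2μ) = 0.283389 / (2 × 7.5 × 10^-8) = 1.89 million years.

1.89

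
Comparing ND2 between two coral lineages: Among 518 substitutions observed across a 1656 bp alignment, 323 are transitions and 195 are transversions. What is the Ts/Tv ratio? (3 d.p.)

R = 323/195 = 1.656410… ≈ 1.656 (to 3 d.p.).

1.656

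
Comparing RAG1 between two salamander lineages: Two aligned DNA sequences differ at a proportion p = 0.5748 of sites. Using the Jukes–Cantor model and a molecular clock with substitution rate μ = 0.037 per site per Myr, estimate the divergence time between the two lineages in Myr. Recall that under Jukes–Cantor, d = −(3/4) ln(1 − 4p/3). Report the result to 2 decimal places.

d = −(3/4) ln(1 − 4p/3) = −0.75 ln(1 − 0.7664) = −0.75 ln(0.2336)
  = −0.75 × (-1.454145) = 1.090609 substitutions/site.
Under a molecular clock d = 2μt, so t = d/(2μ) = 1.090609 / (2 × 0.037) = 14.74 Myr.

14.74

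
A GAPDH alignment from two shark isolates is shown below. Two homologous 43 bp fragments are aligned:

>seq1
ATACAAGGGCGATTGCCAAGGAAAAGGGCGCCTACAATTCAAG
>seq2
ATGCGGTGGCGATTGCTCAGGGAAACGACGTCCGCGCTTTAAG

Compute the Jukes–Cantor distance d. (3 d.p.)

The sequences differ at 15 of 43 sites, so p = 15/43 ≈ 0.348837.
d = −(3/4) ln(1 − 4p/3) = −0.75 ln(1 − 0.465116) = −0.75 ln(0.534884)
  = −0.75 × (-0.625705) = 0.469279 substitutions/site.

0.469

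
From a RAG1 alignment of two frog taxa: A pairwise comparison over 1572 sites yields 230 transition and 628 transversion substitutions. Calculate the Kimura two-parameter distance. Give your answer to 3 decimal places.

0.990

P = 230/1572 ≈ 0.14631 and Q = 628/1572 ≈ 0.399491.
Under the Kimura two-parameter model, d = −½ ln(1 − 2P − Q) − ¼ ln(1 − 2Q).
1 − 2P − Q = 0.307889, giving −½ ln(0.307889) = 0.589008.
1 − 2Q = 0.201018, giving −¼ ln(0.201018) = 0.401090.
d = 0.589008 + 0.401090 = 0.990098.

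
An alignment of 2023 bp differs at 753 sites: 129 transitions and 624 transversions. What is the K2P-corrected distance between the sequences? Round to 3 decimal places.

0.526

P = 129/2023 ≈ 0.063767 and Q = 624/2023 ≈ 0.308453.
Under the Kimura two-parameter model, d = −½ ln(1 − 2P − Q) − ¼ ln(1 − 2Q).
1 − 2P − Q = 0.564013, giving −½ ln(0.564013) = 0.286339.
1 − 2Q = 0.383094, giving −¼ ln(0.383094) = 0.239869.
d = 0.286339 + 0.239869 = 0.526208.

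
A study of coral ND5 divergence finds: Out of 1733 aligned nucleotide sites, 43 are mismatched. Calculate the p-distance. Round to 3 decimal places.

p = 43/1733 = 0.024812… ≈ 0.025 (to 3 d.p.).

0.025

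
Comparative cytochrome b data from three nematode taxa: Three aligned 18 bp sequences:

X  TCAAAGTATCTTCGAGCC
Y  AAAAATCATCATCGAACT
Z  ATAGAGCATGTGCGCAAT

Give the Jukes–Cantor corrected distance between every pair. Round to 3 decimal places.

X–Y: 7/18 sites differ → p ≈ 0.388889, d = −0.75 ln(1 − 0.518519) = 0.548166 ≈ 0.548.
X–Z: 10/18 sites differ → p ≈ 0.555556, d = −0.75 ln(1 − 0.740741) = 1.012446 ≈ 1.012.
Y–Z: 8/18 sites differ → p ≈ 0.444444, d = −0.75 ln(1 − 0.592592) = 0.673455 ≈ 0.673.

d(X,Y) = 0.548, d(X,Z) = 1.012, d(Y,Z) = 0.673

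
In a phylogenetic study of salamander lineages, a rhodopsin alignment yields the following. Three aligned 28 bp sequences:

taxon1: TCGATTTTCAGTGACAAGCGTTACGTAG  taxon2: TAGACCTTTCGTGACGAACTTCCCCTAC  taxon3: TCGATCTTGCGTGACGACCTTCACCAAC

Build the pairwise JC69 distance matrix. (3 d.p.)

d(taxon1,taxon2) = 0.635, d(taxon1,taxon3) = 0.485, d(taxon2,taxon3) = 0.252

taxon1–taxon2: 12/28 sites differ → p ≈ 0.428571, d = −0.75 ln(1 − 0.571428) = 0.635472 ≈ 0.635.
taxon1–taxon3: 10/28 sites differ → p ≈ 0.357143, d = −0.75 ln(1 − 0.476191) = 0.484971 ≈ 0.485.
taxon2–taxon3: 6/28 sites differ → p ≈ 0.214286, d = −0.75 ln(1 − 0.285715) = 0.252355 ≈ 0.252.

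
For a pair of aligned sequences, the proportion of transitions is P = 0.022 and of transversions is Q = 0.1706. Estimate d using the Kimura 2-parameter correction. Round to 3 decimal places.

0.225

Under the Kimura two-parameter model, d = −½ ln(1 − 2P − Q) − ¼ ln(1 − 2Q).
1 − 2P − Q = 0.7854, giving −½ ln(0.7854) = 0.120781.
1 − 2Q = 0.6588, giving −¼ ln(0.6588) = 0.104334.
d = 0.120781 + 0.104334 = 0.225115.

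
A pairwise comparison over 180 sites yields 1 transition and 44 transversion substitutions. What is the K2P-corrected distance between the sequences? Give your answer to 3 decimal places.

0.315

P = 1/180 ≈ 0.005556 and Q = 44/180 ≈ 0.244444.
Under the Kimura two-parameter model, d = −½ ln(1 − 2P − Q) − ¼ ln(1 − 2Q).
1 − 2P − Q = 0.744444, giving −½ ln(0.744444) = 0.147559.
1 − 2Q = 0.511112, giving −¼ ln(0.511112) = 0.167792.
d = 0.147559 + 0.167792 = 0.315351.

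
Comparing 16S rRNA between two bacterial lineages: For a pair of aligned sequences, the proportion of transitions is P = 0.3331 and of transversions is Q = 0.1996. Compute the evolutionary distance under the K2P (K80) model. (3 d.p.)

Under the Kimura two-parameter model, d = −½ ln(1 − 2P − Q) − ¼ ln(1 − 2Q).
1 − 2P − Q = 0.1342, giving −½ ln(0.1342) = 1.004212.
1 − 2Q = 0.6008, giving −¼ ln(0.6008) = 0.127373.
d = 1.004212 + 0.127373 = 1.131585.

1.132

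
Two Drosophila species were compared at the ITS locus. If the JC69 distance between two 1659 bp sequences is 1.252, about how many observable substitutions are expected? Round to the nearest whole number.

Invert JC69: p = (3/4)(1 − e^(−4d/3)) = 0.75 × (1 − e^(-1.669333)) = 0.75 × (1 − 0.188373) = 0.608720.
Expected differing sites = pL ≈ 0.608720 × 1659 = 1009.86648 ≈ 1010.

1010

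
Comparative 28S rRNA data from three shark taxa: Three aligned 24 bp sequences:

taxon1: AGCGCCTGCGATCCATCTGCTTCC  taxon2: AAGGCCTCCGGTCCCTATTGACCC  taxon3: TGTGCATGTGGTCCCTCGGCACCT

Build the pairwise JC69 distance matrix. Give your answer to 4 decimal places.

taxon1–taxon2: 10/24 sites differ → p ≈ 0.416667, d = −0.75 ln(1 − 0.555556) = 0.608198 ≈ 0.6082.
taxon1–taxon3: 10/24 sites differ → p ≈ 0.416667, d = −0.75 ln(1 − 0.555556) = 0.608198 ≈ 0.6082.
taxon2–taxon3: 11/24 sites differ → p ≈ 0.458333, d = −0.75 ln(1 − 0.611111) = 0.708346 ≈ 0.7083.

d(taxon1,taxon2) = 0.6082, d(taxon1,taxon3) = 0.6082, d(taxon2,taxon3) = 0.7083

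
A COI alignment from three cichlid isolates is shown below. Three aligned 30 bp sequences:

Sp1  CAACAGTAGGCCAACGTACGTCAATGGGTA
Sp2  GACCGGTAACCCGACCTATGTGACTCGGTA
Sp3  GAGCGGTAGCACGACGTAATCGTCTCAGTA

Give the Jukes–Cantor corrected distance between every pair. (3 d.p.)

d(Sp1,Sp2) = 0.503, d(Sp1,Sp3) = 0.730, d(Sp2,Sp3) = 0.383

Sp1–Sp2: 11/30 sites differ → p ≈ 0.366667, d = −0.75 ln(1 − 0.488889) = 0.503376 ≈ 0.503.
Sp1–Sp3: 14/30 sites differ → p ≈ 0.466667, d = −0.75 ln(1 − 0.622223) = 0.730088 ≈ 0.730.
Sp2–Sp3: 9/30 sites differ → p = 0.3, d = −0.75 ln(1 − 0.4) = 0.383119 ≈ 0.383.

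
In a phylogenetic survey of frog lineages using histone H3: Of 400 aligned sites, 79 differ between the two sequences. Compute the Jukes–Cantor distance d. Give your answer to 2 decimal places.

p = 79/400 = 0.1975.
d = −(3/4) ln(1 − 4p/3) = −0.75 ln(1 − 0.263333) = −0.75 ln(0.736667)
  = −0.75 × (-0.305619) = 0.229214 substitutions/site.

0.23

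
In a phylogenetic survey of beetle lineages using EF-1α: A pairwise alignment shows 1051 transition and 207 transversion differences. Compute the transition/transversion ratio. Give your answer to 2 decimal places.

5.08

R = 1051/207 = 5.077294… ≈ 5.08 (to 2 d.p.).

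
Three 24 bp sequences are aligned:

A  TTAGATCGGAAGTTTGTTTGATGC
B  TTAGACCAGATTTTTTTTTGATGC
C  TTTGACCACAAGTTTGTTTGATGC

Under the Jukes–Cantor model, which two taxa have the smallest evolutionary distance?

A and C

A–B: 5/24 differ, p = 0.208, d = 0.244.
A–C: 4/24 differ, p = 0.167, d = 0.188.
B–C: 5/24 differ, p = 0.208, d = 0.244.
The smallest distance is between A and C.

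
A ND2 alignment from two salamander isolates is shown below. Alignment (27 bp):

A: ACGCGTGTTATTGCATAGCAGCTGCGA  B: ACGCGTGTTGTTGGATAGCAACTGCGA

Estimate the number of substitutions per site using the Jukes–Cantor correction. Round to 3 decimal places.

The sequences differ at 3 of 27 sites (10, 14, 21), so p = 3/27 ≈ 0.111111.
d = −(3/4) ln(1 − 4p/3) = −0.75 ln(1 − 0.148148) = −0.75 ln(0.851852)
  = −0.75 × (-0.160342) = 0.120257 substitutions/site.

0.120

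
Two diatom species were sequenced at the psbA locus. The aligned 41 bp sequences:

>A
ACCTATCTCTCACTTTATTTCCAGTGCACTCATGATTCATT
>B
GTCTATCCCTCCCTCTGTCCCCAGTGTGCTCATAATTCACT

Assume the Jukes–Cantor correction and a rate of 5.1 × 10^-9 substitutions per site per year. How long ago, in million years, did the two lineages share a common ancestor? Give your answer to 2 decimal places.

The sequences differ at 12 of 41 sites, so p = 12/41 ≈ 0.292683.
d = −(3/4) ln(1 − 4p/3) = −0.75 ln(1 − 0.390244) = −0.75 ln(0.609756)
  = −0.75 × (-0.494696) = 0.371022 substitutions/site.
Under a molecular clock d = 2μt, so t = d/(2μ) = 0.371022 / (2 × 5.1 × 10^-9) = 36.37 million years.

36.37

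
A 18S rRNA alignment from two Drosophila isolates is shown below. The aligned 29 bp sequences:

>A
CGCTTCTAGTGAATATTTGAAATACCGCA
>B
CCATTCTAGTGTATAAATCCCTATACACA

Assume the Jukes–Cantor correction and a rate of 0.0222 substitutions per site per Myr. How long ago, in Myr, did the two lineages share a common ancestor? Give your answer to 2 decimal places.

15.38

The sequences differ at 13 of 29 sites, so p = 13/29 ≈ 0.448276.
d = −(3/4) ln(1 − 4p/3) = −0.75 ln(1 − 0.597701) = −0.75 ln(0.402299)
  = −0.75 × (-0.910560) = 0.682920 substitutions/site.
Under a molecular clock d = 2μt, so t = d/(2μ) = 0.682920 / (2 × 0.0222) = 15.38 Myr.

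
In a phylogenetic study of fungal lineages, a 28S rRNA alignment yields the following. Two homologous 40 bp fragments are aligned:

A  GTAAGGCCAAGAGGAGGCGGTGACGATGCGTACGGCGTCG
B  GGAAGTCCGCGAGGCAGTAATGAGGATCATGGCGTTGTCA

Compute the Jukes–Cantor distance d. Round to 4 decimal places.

0.6872

The sequences differ at 18 of 40 sites, so p = 18/40 = 0.45.
d = −(3/4) ln(1 − 4p/3) = −0.75 ln(1 − 0.6) = −0.75 ln(0.4)
  = −0.75 × (-0.916291) = 0.687218 substitutions/site.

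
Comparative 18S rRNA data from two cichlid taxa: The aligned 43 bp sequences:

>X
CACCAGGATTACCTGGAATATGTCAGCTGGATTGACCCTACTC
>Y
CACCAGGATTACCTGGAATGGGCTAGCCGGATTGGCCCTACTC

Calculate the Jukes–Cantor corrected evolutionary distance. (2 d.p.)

The sequences differ at 6 of 43 sites (20, 21, 23, 24, 28, 35), so p = 6/43 ≈ 0.139535.
d = −(3/4) ln(1 − 4p/3) = −0.75 ln(1 − 0.186047) = −0.75 ln(0.813953)
  = −0.75 × (-0.205853) = 0.154390 substitutions/site.

0.15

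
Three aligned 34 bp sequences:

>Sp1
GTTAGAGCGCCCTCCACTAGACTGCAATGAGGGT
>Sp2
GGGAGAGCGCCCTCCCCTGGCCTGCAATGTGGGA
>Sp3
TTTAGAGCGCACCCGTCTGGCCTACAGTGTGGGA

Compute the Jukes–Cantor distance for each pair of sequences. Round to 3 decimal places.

d(Sp1,Sp2) = 0.241, d(Sp1,Sp3) = 0.423, d(Sp2,Sp3) = 0.326

Sp1–Sp2: 7/34 sites differ → p ≈ 0.205882, d = −0.75 ln(1 − 0.274509) = 0.240680 ≈ 0.241.
Sp1–Sp3: 11/34 sites differ → p ≈ 0.323529, d = −0.75 ln(1 − 0.431372) = 0.423397 ≈ 0.423.
Sp2–Sp3: 9/34 sites differ → p ≈ 0.264706, d = −0.75 ln(1 − 0.352941) = 0.326488 ≈ 0.326.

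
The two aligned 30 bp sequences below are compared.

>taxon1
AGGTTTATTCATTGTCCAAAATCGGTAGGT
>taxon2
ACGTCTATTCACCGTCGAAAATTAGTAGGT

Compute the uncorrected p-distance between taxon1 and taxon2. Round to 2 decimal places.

0.23

The sequences differ at 7 of 30 positions (sites 2, 5, 12, 13, 17, 23, 24).
p = 7/30 = 0.233333… ≈ 0.23 (to 2 d.p.).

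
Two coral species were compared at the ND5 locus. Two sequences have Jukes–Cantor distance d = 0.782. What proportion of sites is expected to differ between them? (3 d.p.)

0.486

p = (3/4)(1 − e^(−4d/3)) = 0.75 × (1 − e^(-1.042667)) = 0.75 × (1 − 0.352513) = 0.485615.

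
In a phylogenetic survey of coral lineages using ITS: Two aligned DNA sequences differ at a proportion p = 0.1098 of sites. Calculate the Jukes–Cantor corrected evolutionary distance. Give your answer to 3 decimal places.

d = −(3/4) ln(1 − 4p/3) = −0.75 ln(1 − 0.1464) = −0.75 ln(0.8536)
  = −0.75 × (-0.158293) = 0.118720 substitutions/site.

0.119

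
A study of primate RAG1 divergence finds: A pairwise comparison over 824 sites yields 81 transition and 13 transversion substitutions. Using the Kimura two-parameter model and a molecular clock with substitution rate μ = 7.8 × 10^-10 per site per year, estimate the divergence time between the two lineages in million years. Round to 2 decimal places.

P = 81/824 ≈ 0.098301 and Q = 13/824 ≈ 0.015777.
Under the Kimura two-parameter model, d = −½ ln(1 − 2P − Q) − ¼ ln(1 − 2Q).
1 − 2P − Q = 0.787621, giving −½ ln(0.787621) = 0.119369.
1 − 2Q = 0.968446, giving −¼ ln(0.968446) = 0.008016.
d = 0.119369 + 0.008016 = 0.127385.
Under a molecular clock d = 2μt, so t = d/(2μ) = 0.127385 / (2 × 7.8 × 10^-10) = 81.66 million years.

81.66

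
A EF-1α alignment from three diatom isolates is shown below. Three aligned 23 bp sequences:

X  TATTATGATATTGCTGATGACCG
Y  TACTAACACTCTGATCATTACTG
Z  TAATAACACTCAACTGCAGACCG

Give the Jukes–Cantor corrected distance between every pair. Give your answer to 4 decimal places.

X–Y: 10/23 sites differ → p ≈ 0.434783, d = −0.75 ln(1 − 0.579711) = 0.650110 ≈ 0.6501.
X–Z: 10/23 sites differ → p ≈ 0.434783, d = −0.75 ln(1 − 0.579711) = 0.650110 ≈ 0.6501.
Y–Z: 9/23 sites differ → p ≈ 0.391304, d = −0.75 ln(1 − 0.521739) = 0.553199 ≈ 0.5532.

d(X,Y) = 0.6501, d(X,Z) = 0.6501, d(Y,Z) = 0.5532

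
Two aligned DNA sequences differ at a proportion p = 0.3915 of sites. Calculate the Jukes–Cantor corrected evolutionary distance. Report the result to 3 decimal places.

0.554

d = −(3/4) ln(1 − 4p/3) = −0.75 ln(1 − 0.522) = −0.75 ln(0.478)
  = −0.75 × (-0.738145) = 0.553609 substitutions/site.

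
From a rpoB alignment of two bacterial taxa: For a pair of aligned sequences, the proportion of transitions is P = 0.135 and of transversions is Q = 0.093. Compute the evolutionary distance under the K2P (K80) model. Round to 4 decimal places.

0.2769

Under the Kimura two-parameter model, d = −½ ln(1 − 2P − Q) − ¼ ln(1 − 2Q).
1 − 2P − Q = 0.637, giving −½ ln(0.637) = 0.225493.
1 − 2Q = 0.814, giving −¼ ln(0.814) = 0.051449.
d = 0.225493 + 0.051449 = 0.276942.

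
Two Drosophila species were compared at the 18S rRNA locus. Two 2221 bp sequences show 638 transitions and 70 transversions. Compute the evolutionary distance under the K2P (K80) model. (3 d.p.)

P = 638/2221 ≈ 0.287258 and Q = 70/2221 ≈ 0.031517.
Under the Kimura two-parameter model, d = −½ ln(1 − 2P − Q) − ¼ ln(1 − 2Q).
1 − 2P − Q = 0.393967, giving −½ ln(0.393967) = 0.465744.
1 − 2Q = 0.936966, giving −¼ ln(0.936966) = 0.016277.
d = 0.465744 + 0.016277 = 0.482021.

0.482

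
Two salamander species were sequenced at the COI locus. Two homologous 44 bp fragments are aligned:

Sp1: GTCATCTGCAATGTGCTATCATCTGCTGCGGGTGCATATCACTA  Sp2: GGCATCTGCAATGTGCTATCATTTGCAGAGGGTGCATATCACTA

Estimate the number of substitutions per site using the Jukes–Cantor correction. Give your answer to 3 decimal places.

The sequences differ at 4 of 44 sites (2, 23, 27, 29), so p = 4/44 ≈ 0.090909.
d = −(3/4) ln(1 − 4p/3) = −0.75 ln(1 − 0.121212) = −0.75 ln(0.878788)
  = −0.75 × (-0.129212) = 0.096909 substitutions/site.

0.097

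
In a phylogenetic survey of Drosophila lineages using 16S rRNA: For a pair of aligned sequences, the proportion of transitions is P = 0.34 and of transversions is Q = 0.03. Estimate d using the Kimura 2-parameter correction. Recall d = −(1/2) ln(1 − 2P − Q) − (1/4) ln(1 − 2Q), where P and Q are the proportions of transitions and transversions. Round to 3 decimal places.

Under the Kimura two-parameter model, d = −½ ln(1 − 2P − Q) − ¼ ln(1 − 2Q).
1 − 2P − Q = 0.29, giving −½ ln(0.29) = 0.618937.
1 − 2Q = 0.94, giving −¼ ln(0.94) = 0.015469.
d = 0.618937 + 0.015469 = 0.634406.

0.634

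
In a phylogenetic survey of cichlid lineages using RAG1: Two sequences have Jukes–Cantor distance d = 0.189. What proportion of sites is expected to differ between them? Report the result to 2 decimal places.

p = (3/4)(1 − e^(−4d/3)) = 0.75 × (1 − e^(-0.252)) = 0.75 × (1 − 0.777245) = 0.167066.

0.17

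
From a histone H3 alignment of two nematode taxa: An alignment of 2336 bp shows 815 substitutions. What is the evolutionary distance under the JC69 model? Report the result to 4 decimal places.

p = 815/2336 ≈ 0.348887.
d = −(3/4) ln(1 − 4p/3) = −0.75 ln(1 − 0.465183) = −0.75 ln(0.534817)
  = −0.75 × (-0.625831) = 0.469373 substitutions/site.

0.4694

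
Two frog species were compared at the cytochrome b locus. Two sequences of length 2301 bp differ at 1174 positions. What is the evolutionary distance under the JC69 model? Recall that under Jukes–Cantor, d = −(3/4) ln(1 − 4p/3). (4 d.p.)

p = 1174/2301 ≈ 0.510213.
d = −(3/4) ln(1 − 4p/3) = −0.75 ln(1 − 0.680284) = −0.75 ln(0.319716)
  = −0.75 × (-1.140322) = 0.855242 substitutions/site.

0.8552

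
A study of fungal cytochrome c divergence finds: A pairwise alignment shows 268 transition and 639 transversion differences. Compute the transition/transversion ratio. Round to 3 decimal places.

0.419

R = 268/639 = 0.419405… ≈ 0.419 (to 3 d.p.).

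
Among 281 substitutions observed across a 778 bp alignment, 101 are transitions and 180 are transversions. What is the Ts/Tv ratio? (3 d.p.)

0.561

R = 101/180 = 0.561111… ≈ 0.561 (to 3 d.p.).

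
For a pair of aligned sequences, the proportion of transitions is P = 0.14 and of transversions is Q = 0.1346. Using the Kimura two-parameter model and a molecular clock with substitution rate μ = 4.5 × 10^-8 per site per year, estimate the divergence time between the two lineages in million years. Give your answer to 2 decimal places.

3.85

Under the Kimura two-parameter model, d = −½ ln(1 − 2P − Q) − ¼ ln(1 − 2Q).
1 − 2P − Q = 0.5854, giving −½ ln(0.5854) = 0.267730.
1 − 2Q = 0.7308, giving −¼ ln(0.7308) = 0.078404.
d = 0.267730 + 0.078404 = 0.346134.
Under a molecular clock d = 2μt, so t = d/(2μ) = 0.346134 / (2 × 4.5 × 10^-8) = 3.85 million years.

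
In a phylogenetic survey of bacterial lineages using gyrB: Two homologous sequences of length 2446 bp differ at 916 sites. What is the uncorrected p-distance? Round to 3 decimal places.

0.374

p = 916/2446 = 0.374488… ≈ 0.374 (to 3 d.p.).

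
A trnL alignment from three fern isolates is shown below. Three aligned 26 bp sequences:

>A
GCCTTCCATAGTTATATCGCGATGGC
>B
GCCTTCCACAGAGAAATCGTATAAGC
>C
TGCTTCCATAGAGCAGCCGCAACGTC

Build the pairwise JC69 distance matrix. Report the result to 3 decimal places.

A–B: 9/26 sites differ → p ≈ 0.346154, d = −0.75 ln(1 − 0.461539) = 0.464280 ≈ 0.464.
A–C: 11/26 sites differ → p ≈ 0.423077, d = −0.75 ln(1 − 0.564103) = 0.622762 ≈ 0.623.
B–C: 11/26 sites differ → p ≈ 0.423077, d = −0.75 ln(1 − 0.564103) = 0.622762 ≈ 0.623.

d(A,B) = 0.464, d(A,C) = 0.623, d(B,C) = 0.623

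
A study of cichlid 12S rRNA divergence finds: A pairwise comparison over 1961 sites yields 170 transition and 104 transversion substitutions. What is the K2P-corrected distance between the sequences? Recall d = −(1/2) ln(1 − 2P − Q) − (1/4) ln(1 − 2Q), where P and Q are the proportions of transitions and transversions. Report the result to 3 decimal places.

P = 170/1961 ≈ 0.08669 and Q = 104/1961 ≈ 0.053034.
Under the Kimura two-parameter model, d = −½ ln(1 − 2P − Q) − ¼ ln(1 − 2Q).
1 − 2P − Q = 0.773586, giving −½ ln(0.773586) = 0.128359.
1 − 2Q = 0.893932, giving −¼ ln(0.893932) = 0.028031.
d = 0.128359 + 0.028031 = 0.156390.

0.156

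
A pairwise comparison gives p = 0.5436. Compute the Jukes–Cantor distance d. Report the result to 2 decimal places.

d = −(3/4) ln(1 − 4p/3) = −0.75 ln(1 − 0.7248) = −0.75 ln(0.2752)
  = −0.75 × (-1.290257) = 0.967693 substitutions/site.

0.97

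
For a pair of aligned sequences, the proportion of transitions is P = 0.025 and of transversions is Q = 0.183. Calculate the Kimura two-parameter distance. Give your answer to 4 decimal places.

Under the Kimura two-parameter model, d = −½ ln(1 − 2P − Q) − ¼ ln(1 − 2Q).
1 − 2P − Q = 0.767, giving −½ ln(0.767) = 0.132634.
1 − 2Q = 0.634, giving −¼ ln(0.634) = 0.113927.
d = 0.132634 + 0.113927 = 0.246561.

0.2466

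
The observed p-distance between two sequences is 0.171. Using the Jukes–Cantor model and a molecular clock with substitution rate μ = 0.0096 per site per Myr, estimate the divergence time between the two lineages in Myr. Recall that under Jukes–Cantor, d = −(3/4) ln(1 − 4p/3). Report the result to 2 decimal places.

10.11

d = −(3/4) ln(1 − 4p/3) = −0.75 ln(1 − 0.228) = −0.75 ln(0.772)
  = −0.75 × (-0.258771) = 0.194078 substitutions/site.
Under a molecular clock d = 2μt, so t = d/(2μ) = 0.194078 / (2 × 0.0096) = 10.11 Myr.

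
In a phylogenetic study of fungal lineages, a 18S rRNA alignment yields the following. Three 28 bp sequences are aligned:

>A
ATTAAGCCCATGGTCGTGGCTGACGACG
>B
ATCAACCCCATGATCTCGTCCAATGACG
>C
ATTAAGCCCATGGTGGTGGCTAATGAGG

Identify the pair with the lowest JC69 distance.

A and C

A–B: 9/28 differ, p = 0.321, d = 0.420.
A–C: 4/28 differ, p = 0.143, d = 0.158.
B–C: 9/28 differ, p = 0.321, d = 0.420.
The smallest distance is between A and C.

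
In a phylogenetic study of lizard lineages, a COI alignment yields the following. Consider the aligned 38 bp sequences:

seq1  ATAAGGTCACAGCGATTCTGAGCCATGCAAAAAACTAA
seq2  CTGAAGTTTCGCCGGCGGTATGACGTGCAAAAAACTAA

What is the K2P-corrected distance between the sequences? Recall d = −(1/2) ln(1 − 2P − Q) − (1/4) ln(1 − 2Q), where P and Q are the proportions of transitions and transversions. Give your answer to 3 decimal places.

0.580

Of 38 sites, 8 differences are transitions and 7 are transversions, so P = 8/38 ≈ 0.210526 and Q = 7/38 ≈ 0.184211.
Under the Kimura two-parameter model, d = −½ ln(1 − 2P − Q) − ¼ ln(1 − 2Q).
1 − 2P − Q = 0.394737, giving −½ ln(0.394737) = 0.464768.
1 − 2Q = 0.631578, giving −¼ ln(0.631578) = 0.114883.
d = 0.464768 + 0.114883 = 0.579651.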